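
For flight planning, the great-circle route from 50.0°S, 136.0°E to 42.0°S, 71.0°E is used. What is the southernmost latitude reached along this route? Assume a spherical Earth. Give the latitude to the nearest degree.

≈ 52°S

The great circle lies in the plane with unit normal n̂ = (p₁ × p₂)/|p₁ × p₂|.
Here n̂_z ≈ -0.619; the vertex latitude is φ_max = arccos|n̂_z| ≈ 51.8°.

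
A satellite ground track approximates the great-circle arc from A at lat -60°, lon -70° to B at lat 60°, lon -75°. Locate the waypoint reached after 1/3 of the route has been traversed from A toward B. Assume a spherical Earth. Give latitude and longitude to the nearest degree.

≈ lat -20°, lon -72°

The haversine formula gives a central angle δ ≈ 2.095 rad (120.1°) between the endpoints.
Interpolate at f = 1/3 with slerp weights a = sin((1−f)δ)/sin δ ≈ 1.138, b = sin(fδ)/sin δ ≈ 0.743.
p = a·p₁ + b·p₂ ≈ (0.291, -0.894, -0.342); φ = arcsin(p_z) ≈ -20.00°, λ = atan2(p_y, p_x) ≈ -71.97°.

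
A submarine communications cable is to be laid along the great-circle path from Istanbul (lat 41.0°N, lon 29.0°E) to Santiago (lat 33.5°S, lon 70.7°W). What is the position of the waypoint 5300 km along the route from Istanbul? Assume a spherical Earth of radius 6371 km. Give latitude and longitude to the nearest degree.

Convert each endpoint to a unit vector on the sphere (x = cos φ cos λ, y = cos φ sin λ, z = sin φ).
The central angle between the endpoints is δ = arccos(p₁·p₂) ≈ 2.058 rad (117.9°). The total great-circle distance is δ·R ≈ 2.058 × 6371 ≈ 13111 km, so the target fraction is f = 5300/13111 ≈ 0.404.
Interpolate at f ≈ 0.404 with slerp weights a = sin((1−f)δ)/sin δ ≈ 1.065, b = sin(fδ)/sin δ ≈ 0.837.
p = a·p₁ + b·p₂ ≈ (0.934, -0.269, 0.237); φ = arcsin(p_z) ≈ 13.71°, λ = atan2(p_y, p_x) ≈ -16.05°.

≈ lat 14°N, lon 16°W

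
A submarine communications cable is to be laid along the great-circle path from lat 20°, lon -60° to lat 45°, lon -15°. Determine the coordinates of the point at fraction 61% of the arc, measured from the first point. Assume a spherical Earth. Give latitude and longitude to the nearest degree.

≈ lat 37°, lon -36°

Convert each endpoint to a unit vector on the sphere (x = cos φ cos λ, y = cos φ sin λ, z = sin φ).
The central angle between the endpoints is δ = arccos(p₁·p₂) ≈ 0.779 rad (44.6°).
Interpolate at f = 0.61 with slerp weights a = sin((1−f)δ)/sin δ ≈ 0.426, b = sin(fδ)/sin δ ≈ 0.651.
p = a·p₁ + b·p₂ ≈ (0.645, -0.466, 0.606); φ = arcsin(p_z) ≈ 37.31°, λ = atan2(p_y, p_x) ≈ -35.84°.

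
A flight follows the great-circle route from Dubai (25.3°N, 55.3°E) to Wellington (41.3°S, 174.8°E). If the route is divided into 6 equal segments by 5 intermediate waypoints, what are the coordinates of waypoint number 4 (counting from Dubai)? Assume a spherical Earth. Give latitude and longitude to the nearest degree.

≈ 28°S, 125°E

Convert each endpoint to a unit vector on the sphere (x = cos φ cos λ, y = cos φ sin λ, z = sin φ).
The central angle between the endpoints is δ = arccos(p₁·p₂) ≈ 2.235 rad (128.1°).
Interpolate at f = 4/6 with slerp weights a = sin((1−f)δ)/sin δ ≈ 0.861, b = sin(fδ)/sin δ ≈ 1.266.
p = a·p₁ + b·p₂ ≈ (-0.504, 0.726, -0.468); φ = arcsin(p_z) ≈ -27.87°, λ = atan2(p_y, p_x) ≈ 124.76°.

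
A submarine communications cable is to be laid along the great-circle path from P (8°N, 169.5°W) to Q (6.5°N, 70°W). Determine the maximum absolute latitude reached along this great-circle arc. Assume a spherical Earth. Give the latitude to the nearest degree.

≈ 11°N

The great circle lies in the plane with unit normal n̂ = (p₁ × p₂)/|p₁ × p₂|.
Here n̂_z ≈ +0.981; the vertex latitude is φ_max = arccos|n̂_z| ≈ 11.2°.
Check via Clairaut: cos φ_max = |cos φ₁| · sin C = cos(8.0°)·sin(82.2°) ≈ 0.981, again giving ≈ 11.2°.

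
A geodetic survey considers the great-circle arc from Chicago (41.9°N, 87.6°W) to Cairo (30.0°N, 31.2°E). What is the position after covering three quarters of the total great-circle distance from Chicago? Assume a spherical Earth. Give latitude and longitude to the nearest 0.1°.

Convert each endpoint to a unit vector on the sphere (x = cos φ cos λ, y = cos φ sin λ, z = sin φ).
The central angle between the endpoints is δ = arccos(p₁·p₂) ≈ 1.547 rad (88.7°).
Interpolate at f = 3/4 with slerp weights a = sin((1−f)δ)/sin δ ≈ 0.377, b = sin(fδ)/sin δ ≈ 0.917.
p = a·p₁ + b·p₂ ≈ (0.691, 0.131, 0.711); φ = arcsin(p_z) ≈ 45.29°, λ = atan2(p_y, p_x) ≈ 10.72°.

≈ 45.3°N, 10.7°E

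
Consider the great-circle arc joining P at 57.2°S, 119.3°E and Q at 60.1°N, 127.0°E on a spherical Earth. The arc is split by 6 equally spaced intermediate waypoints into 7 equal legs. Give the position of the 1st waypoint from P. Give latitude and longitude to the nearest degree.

≈ 40°S, 121°E

From cos δ = sin φ₁ sin φ₂ + cos φ₁ cos φ₂ cos Δλ, the central angle is δ ≈ 2.050 rad (117.5°).
Interpolate at f = 1/7 with slerp weights a = sin((1−f)δ)/sin δ ≈ 1.107, b = sin(fδ)/sin δ ≈ 0.325.
p = a·p₁ + b·p₂ ≈ (-0.391, 0.653, -0.649); φ = arcsin(p_z) ≈ -40.45°, λ = atan2(p_y, p_x) ≈ 120.94°.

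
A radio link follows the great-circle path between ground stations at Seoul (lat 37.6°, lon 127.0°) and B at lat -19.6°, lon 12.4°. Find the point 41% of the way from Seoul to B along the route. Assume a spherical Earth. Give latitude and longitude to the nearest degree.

Convert each endpoint to a unit vector on the sphere (x = cos φ cos λ, y = cos φ sin λ, z = sin φ).
The central angle between the endpoints is δ = arccos(p₁·p₂) ≈ 2.112 rad (121.0°).
Interpolate at f = 0.41 with slerp weights a = sin((1−f)δ)/sin δ ≈ 1.106, b = sin(fδ)/sin δ ≈ 0.889.
p = a·p₁ + b·p₂ ≈ (0.291, 0.880, 0.377); φ = arcsin(p_z) ≈ 22.12°, λ = atan2(p_y, p_x) ≈ 71.72°.

≈ lat 22°, lon 72°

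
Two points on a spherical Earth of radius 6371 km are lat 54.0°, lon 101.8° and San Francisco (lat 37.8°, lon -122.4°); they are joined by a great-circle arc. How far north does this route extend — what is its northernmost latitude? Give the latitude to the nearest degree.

The great circle lies in the plane with unit normal n̂ = (p₁ × p₂)/|p₁ × p₂|.
Here n̂_z ≈ +0.328; the vertex latitude is φ_max = arccos|n̂_z| ≈ 70.8°.

≈ 71°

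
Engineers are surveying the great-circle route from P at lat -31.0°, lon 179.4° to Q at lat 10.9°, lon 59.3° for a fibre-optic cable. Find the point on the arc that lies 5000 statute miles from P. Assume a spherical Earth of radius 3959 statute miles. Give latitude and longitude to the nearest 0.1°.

From cos δ = sin φ₁ sin φ₂ + cos φ₁ cos φ₂ cos Δλ, the central angle is δ ≈ 2.117 rad (121.3°). The total great-circle distance is δ·R ≈ 2.117 × 3959 ≈ 8382 mi, so the target fraction is f = 5000/8382 ≈ 0.597.
Interpolate at f ≈ 0.597 with slerp weights a = sin((1−f)δ)/sin δ ≈ 0.882, b = sin(fδ)/sin δ ≈ 1.115.
p = a·p₁ + b·p₂ ≈ (-0.197, 0.950, -0.244); φ = arcsin(p_z) ≈ -14.10°, λ = atan2(p_y, p_x) ≈ 101.73°.

≈ lat -14.1°, lon 101.7°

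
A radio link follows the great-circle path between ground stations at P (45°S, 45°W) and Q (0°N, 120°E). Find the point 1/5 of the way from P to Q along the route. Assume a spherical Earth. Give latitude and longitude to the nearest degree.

Write both endpoints as unit vectors p₁, p₂ with components (cos φ cos λ, cos φ sin λ, sin φ).
The central angle between the endpoints is δ = arccos(p₁·p₂) ≈ 2.323 rad (133.1°).
Interpolate at f = 1/5 with slerp weights a = sin((1−f)δ)/sin δ ≈ 1.313, b = sin(fδ)/sin δ ≈ 0.613.
p = a·p₁ + b·p₂ ≈ (0.350, -0.125, -0.928); φ = arcsin(p_z) ≈ -68.19°, λ = atan2(p_y, p_x) ≈ -19.71°.

≈ (68°S, 20°W)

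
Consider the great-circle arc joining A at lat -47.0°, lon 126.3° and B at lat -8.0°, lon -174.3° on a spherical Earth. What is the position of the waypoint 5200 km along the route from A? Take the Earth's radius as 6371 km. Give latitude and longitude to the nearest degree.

≈ lat -20°, lon 174°

Convert each endpoint to a unit vector on the sphere (x = cos φ cos λ, y = cos φ sin λ, z = sin φ).
The central angle between the endpoints is δ = arccos(p₁·p₂) ≈ 1.109 rad (63.5°). The total great-circle distance is δ·R ≈ 1.109 × 6371 ≈ 7065 km, so the target fraction is f = 5200/7065 ≈ 0.736.
Interpolate at f ≈ 0.736 with slerp weights a = sin((1−f)δ)/sin δ ≈ 0.322, b = sin(fδ)/sin δ ≈ 0.814.
p = a·p₁ + b·p₂ ≈ (-0.932, 0.097, -0.349); φ = arcsin(p_z) ≈ -20.43°, λ = atan2(p_y, p_x) ≈ 174.05°.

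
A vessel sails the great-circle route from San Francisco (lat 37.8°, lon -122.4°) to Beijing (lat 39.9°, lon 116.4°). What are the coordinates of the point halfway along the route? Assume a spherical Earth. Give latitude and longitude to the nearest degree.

≈ lat 59°, lon 179°

The haversine formula gives a central angle δ ≈ 1.492 rad (85.5°) between the endpoints.
Interpolate at f = 1/2 with slerp weights a = sin((1−f)δ)/sin δ ≈ 0.681, b = sin(fδ)/sin δ ≈ 0.681.
p = a·p₁ + b·p₂ ≈ (-0.520, 0.014, 0.854); φ = arcsin(p_z) ≈ 58.63°, λ = atan2(p_y, p_x) ≈ 178.50°.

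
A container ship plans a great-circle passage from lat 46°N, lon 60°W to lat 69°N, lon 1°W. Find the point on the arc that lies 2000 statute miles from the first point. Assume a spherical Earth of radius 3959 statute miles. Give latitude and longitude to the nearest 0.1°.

Convert each endpoint to a unit vector on the sphere (x = cos φ cos λ, y = cos φ sin λ, z = sin φ).
The central angle between the endpoints is δ = arccos(p₁·p₂) ≈ 0.644 rad (36.9°). The total great-circle distance is δ·R ≈ 0.644 × 3959 ≈ 2549 mi, so the target fraction is f = 2000/2549 ≈ 0.785.
Interpolate at f ≈ 0.785 with slerp weights a = sin((1−f)δ)/sin δ ≈ 0.230, b = sin(fδ)/sin δ ≈ 0.806.
p = a·p₁ + b·p₂ ≈ (0.369, -0.144, 0.918); φ = arcsin(p_z) ≈ 66.68°, λ = atan2(p_y, p_x) ≈ -21.27°.

≈ lat 66.7°N, lon 21.3°W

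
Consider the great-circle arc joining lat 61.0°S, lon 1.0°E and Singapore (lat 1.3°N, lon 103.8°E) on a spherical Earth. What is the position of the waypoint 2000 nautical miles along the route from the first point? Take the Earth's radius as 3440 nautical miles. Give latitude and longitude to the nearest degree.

Convert each endpoint to a unit vector on the sphere (x = cos φ cos λ, y = cos φ sin λ, z = sin φ).
The central angle between the endpoints is δ = arccos(p₁·p₂) ≈ 1.698 rad (97.3°). The total great-circle distance is δ·R ≈ 1.698 × 3440 ≈ 5842 nmi, so the target fraction is f = 2000/5842 ≈ 0.342.
Interpolate at f ≈ 0.342 with slerp weights a = sin((1−f)δ)/sin δ ≈ 0.906, b = sin(fδ)/sin δ ≈ 0.554.
p = a·p₁ + b·p₂ ≈ (0.307, 0.545, -0.780); φ = arcsin(p_z) ≈ -51.26°, λ = atan2(p_y, p_x) ≈ 60.60°.

≈ lat 51°S, lon 61°E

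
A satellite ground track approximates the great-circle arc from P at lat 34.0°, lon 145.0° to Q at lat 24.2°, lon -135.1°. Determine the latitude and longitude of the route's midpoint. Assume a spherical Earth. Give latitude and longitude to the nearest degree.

≈ lat 36°, lon -173°

Convert each endpoint to a unit vector on the sphere (x = cos φ cos λ, y = cos φ sin λ, z = sin φ).
The central angle between the endpoints is δ = arccos(p₁·p₂) ≈ 1.201 rad (68.8°).
Interpolate at f = 1/2 with slerp weights a = sin((1−f)δ)/sin δ ≈ 0.606, b = sin(fδ)/sin δ ≈ 0.606.
p = a·p₁ + b·p₂ ≈ (-0.803, -0.102, 0.587); φ = arcsin(p_z) ≈ 35.96°, λ = atan2(p_y, p_x) ≈ -172.76°.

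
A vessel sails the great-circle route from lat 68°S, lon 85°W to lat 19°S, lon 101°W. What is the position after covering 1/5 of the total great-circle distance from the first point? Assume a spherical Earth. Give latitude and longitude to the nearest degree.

≈ lat 58°S, lon 91°W

From cos δ = sin φ₁ sin φ₂ + cos φ₁ cos φ₂ cos Δλ, the central angle is δ ≈ 0.873 rad (50.0°).
Interpolate at f = 1/5 with slerp weights a = sin((1−f)δ)/sin δ ≈ 0.839, b = sin(fδ)/sin δ ≈ 0.227.
p = a·p₁ + b·p₂ ≈ (-0.014, -0.524, -0.852); φ = arcsin(p_z) ≈ -58.42°, λ = atan2(p_y, p_x) ≈ -91.48°.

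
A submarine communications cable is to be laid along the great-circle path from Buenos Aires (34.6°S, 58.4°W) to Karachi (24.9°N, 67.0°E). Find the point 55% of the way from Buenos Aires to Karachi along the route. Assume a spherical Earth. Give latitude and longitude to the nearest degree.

Write both endpoints as unit vectors p₁, p₂ with components (cos φ cos λ, cos φ sin λ, sin φ).
The central angle between the endpoints is δ = arccos(p₁·p₂) ≈ 2.307 rad (132.2°).
Interpolate at f = 0.55 with slerp weights a = sin((1−f)δ)/sin δ ≈ 1.163, b = sin(fδ)/sin δ ≈ 1.289.
p = a·p₁ + b·p₂ ≈ (0.958, 0.261, -0.118); φ = arcsin(p_z) ≈ -6.76°, λ = atan2(p_y, p_x) ≈ 15.22°.

≈ (7°S, 15°E)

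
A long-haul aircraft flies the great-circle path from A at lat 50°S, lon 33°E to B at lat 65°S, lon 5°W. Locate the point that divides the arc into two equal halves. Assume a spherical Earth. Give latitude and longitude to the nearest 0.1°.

The haversine formula gives a central angle δ ≈ 0.432 rad (24.7°) between the endpoints.
Interpolate at f = 1/2 with slerp weights a = sin((1−f)δ)/sin δ ≈ 0.512, b = sin(fδ)/sin δ ≈ 0.512.
p = a·p₁ + b·p₂ ≈ (0.491, 0.160, -0.856); φ = arcsin(p_z) ≈ -58.87°, λ = atan2(p_y, p_x) ≈ 18.07°.

≈ lat 58.9°S, lon 18.1°E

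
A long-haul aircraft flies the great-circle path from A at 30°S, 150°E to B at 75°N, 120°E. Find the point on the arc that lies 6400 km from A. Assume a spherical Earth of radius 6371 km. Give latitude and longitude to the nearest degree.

From cos δ = sin φ₁ sin φ₂ + cos φ₁ cos φ₂ cos Δλ, the central angle is δ ≈ 1.864 rad (106.8°). The total great-circle distance is δ·R ≈ 1.864 × 6371 ≈ 11874 km, so the target fraction is f = 6400/11874 ≈ 0.539.
Interpolate at f ≈ 0.539 with slerp weights a = sin((1−f)δ)/sin δ ≈ 0.791, b = sin(fδ)/sin δ ≈ 0.881.
p = a·p₁ + b·p₂ ≈ (-0.707, 0.540, 0.456); φ = arcsin(p_z) ≈ 27.12°, λ = atan2(p_y, p_x) ≈ 142.64°.

≈ 27°N, 143°E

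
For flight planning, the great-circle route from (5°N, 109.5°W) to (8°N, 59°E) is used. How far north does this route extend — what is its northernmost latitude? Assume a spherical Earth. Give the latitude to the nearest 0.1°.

The great circle lies in the plane with unit normal n̂ = (p₁ × p₂)/|p₁ × p₂|.
Here n̂_z ≈ +0.660; the vertex latitude is φ_max = arccos|n̂_z| ≈ 48.7°.

≈ 48.7°N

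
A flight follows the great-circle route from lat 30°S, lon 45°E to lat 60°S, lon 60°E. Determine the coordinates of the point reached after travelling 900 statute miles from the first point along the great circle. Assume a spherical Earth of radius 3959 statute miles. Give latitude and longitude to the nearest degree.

The haversine formula gives a central angle δ ≈ 0.552 rad (31.6°) between the endpoints. The total great-circle distance is δ·R ≈ 0.552 × 3959 ≈ 2187 mi, so the target fraction is f = 900/2187 ≈ 0.412.
Interpolate at f ≈ 0.412 with slerp weights a = sin((1−f)δ)/sin δ ≈ 0.609, b = sin(fδ)/sin δ ≈ 0.430.
p = a·p₁ + b·p₂ ≈ (0.480, 0.559, -0.676); φ = arcsin(p_z) ≈ -42.55°, λ = atan2(p_y, p_x) ≈ 49.33°.

≈ lat 43°S, lon 49°E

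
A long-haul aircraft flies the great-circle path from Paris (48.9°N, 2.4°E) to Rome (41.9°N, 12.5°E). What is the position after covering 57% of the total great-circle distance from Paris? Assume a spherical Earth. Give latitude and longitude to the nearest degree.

≈ 45°N, 8°E

From cos δ = sin φ₁ sin φ₂ + cos φ₁ cos φ₂ cos Δλ, the central angle is δ ≈ 0.174 rad (9.9°).
Interpolate at f = 0.57 with slerp weights a = sin((1−f)δ)/sin δ ≈ 0.432, b = sin(fδ)/sin δ ≈ 0.572.
p = a·p₁ + b·p₂ ≈ (0.699, 0.104, 0.707); φ = arcsin(p_z) ≈ 45.02°, λ = atan2(p_y, p_x) ≈ 8.46°.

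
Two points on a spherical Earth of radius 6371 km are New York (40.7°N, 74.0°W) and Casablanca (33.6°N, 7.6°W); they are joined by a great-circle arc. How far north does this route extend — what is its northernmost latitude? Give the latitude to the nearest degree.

The great circle lies in the plane with unit normal n̂ = (p₁ × p₂)/|p₁ × p₂|.
Here n̂_z ≈ +0.733; the vertex latitude is φ_max = arccos|n̂_z| ≈ 42.9°.
Check via Clairaut: cos φ_max = |cos φ₁| · sin C = cos(40.7°)·sin(75.2°) ≈ 0.733, again giving ≈ 42.9°.

≈ 43°N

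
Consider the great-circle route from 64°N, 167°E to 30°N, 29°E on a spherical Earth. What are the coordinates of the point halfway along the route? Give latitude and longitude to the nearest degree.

≈ 66°N, 57°E

Write both endpoints as unit vectors p₁, p₂ with components (cos φ cos λ, cos φ sin λ, sin φ).
The central angle between the endpoints is δ = arccos(p₁·p₂) ≈ 1.403 rad (80.4°).
Interpolate at f = 1/2 with slerp weights a = sin((1−f)δ)/sin δ ≈ 0.654, b = sin(fδ)/sin δ ≈ 0.654.
p = a·p₁ + b·p₂ ≈ (0.216, 0.339, 0.915); φ = arcsin(p_z) ≈ 66.28°, λ = atan2(p_y, p_x) ≈ 57.50°.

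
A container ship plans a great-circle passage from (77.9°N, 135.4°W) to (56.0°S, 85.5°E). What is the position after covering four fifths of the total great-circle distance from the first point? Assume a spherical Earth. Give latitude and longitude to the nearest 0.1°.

≈ (26.1°S, 95.8°E)

Convert each endpoint to a unit vector on the sphere (x = cos φ cos λ, y = cos φ sin λ, z = sin φ).
The central angle between the endpoints is δ = arccos(p₁·p₂) ≈ 2.689 rad (154.1°).
Interpolate at f = 4/5 with slerp weights a = sin((1−f)δ)/sin δ ≈ 1.171, b = sin(fδ)/sin δ ≈ 1.912.
p = a·p₁ + b·p₂ ≈ (-0.091, 0.893, -0.440); φ = arcsin(p_z) ≈ -26.11°, λ = atan2(p_y, p_x) ≈ 95.81°.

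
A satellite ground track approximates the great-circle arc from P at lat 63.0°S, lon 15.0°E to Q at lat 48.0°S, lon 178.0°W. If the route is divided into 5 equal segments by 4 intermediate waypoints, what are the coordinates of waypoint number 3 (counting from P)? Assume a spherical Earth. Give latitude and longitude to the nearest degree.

≈ lat 75°S, lon 171°E

Write both endpoints as unit vectors p₁, p₂ with components (cos φ cos λ, cos φ sin λ, sin φ).
The central angle between the endpoints is δ = arccos(p₁·p₂) ≈ 1.196 rad (68.5°).
Interpolate at f = 3/5 with slerp weights a = sin((1−f)δ)/sin δ ≈ 0.495, b = sin(fδ)/sin δ ≈ 0.707.
p = a·p₁ + b·p₂ ≈ (-0.256, 0.042, -0.966); φ = arcsin(p_z) ≈ -74.99°, λ = atan2(p_y, p_x) ≈ 170.75°.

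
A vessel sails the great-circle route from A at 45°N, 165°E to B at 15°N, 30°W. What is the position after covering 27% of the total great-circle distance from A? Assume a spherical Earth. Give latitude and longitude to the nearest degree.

≈ 74°N, 163°W

Write both endpoints as unit vectors p₁, p₂ with components (cos φ cos λ, cos φ sin λ, sin φ).
The central angle between the endpoints is δ = arccos(p₁·p₂) ≈ 2.068 rad (118.5°).
Interpolate at f = 0.27 with slerp weights a = sin((1−f)δ)/sin δ ≈ 1.135, b = sin(fδ)/sin δ ≈ 0.603.
p = a·p₁ + b·p₂ ≈ (-0.271, -0.083, 0.959); φ = arcsin(p_z) ≈ 73.51°, λ = atan2(p_y, p_x) ≈ -162.95°.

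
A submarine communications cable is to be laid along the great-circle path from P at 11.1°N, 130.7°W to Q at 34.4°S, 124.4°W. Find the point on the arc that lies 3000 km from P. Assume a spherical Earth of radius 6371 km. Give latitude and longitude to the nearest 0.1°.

≈ 15.7°S, 127.3°W

Convert each endpoint to a unit vector on the sphere (x = cos φ cos λ, y = cos φ sin λ, z = sin φ).
The central angle between the endpoints is δ = arccos(p₁·p₂) ≈ 0.801 rad (45.9°). The total great-circle distance is δ·R ≈ 0.801 × 6371 ≈ 5103 km, so the target fraction is f = 3000/5103 ≈ 0.588.
Interpolate at f ≈ 0.588 with slerp weights a = sin((1−f)δ)/sin δ ≈ 0.451, b = sin(fδ)/sin δ ≈ 0.632.
p = a·p₁ + b·p₂ ≈ (-0.583, -0.766, -0.270); φ = arcsin(p_z) ≈ -15.67°, λ = atan2(p_y, p_x) ≈ -127.29°.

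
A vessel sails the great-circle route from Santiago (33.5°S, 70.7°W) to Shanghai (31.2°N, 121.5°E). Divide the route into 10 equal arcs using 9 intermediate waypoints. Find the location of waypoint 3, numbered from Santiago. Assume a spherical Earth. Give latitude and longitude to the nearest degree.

Convert each endpoint to a unit vector on the sphere (x = cos φ cos λ, y = cos φ sin λ, z = sin φ).
The central angle between the endpoints is δ = arccos(p₁·p₂) ≈ 2.957 rad (169.4°).
Interpolate at f = 3/10 with slerp weights a = sin((1−f)δ)/sin δ ≈ 4.793, b = sin(fδ)/sin δ ≈ 4.233.
p = a·p₁ + b·p₂ ≈ (-0.571, -0.685, -0.453); φ = arcsin(p_z) ≈ -26.91°, λ = atan2(p_y, p_x) ≈ -129.81°.

≈ 27°S, 130°W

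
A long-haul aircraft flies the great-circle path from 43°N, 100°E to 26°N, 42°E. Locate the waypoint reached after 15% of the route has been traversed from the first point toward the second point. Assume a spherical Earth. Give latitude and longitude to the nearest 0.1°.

The haversine formula gives a central angle δ ≈ 0.867 rad (49.7°) between the endpoints.
Interpolate at f = 0.15 with slerp weights a = sin((1−f)δ)/sin δ ≈ 0.881, b = sin(fδ)/sin δ ≈ 0.170.
p = a·p₁ + b·p₂ ≈ (0.002, 0.737, 0.676); φ = arcsin(p_z) ≈ 42.51°, λ = atan2(p_y, p_x) ≈ 89.87°.

≈ 42.5°N, 89.9°E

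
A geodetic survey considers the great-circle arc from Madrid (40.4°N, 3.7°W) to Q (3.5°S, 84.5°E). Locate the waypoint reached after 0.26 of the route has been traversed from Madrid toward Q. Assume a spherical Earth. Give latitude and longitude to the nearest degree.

≈ (35°N, 26°E)

Convert each endpoint to a unit vector on the sphere (x = cos φ cos λ, y = cos φ sin λ, z = sin φ).
The central angle between the endpoints is δ = arccos(p₁·p₂) ≈ 1.586 rad (90.9°).
Interpolate at f = 0.26 with slerp weights a = sin((1−f)δ)/sin δ ≈ 0.922, b = sin(fδ)/sin δ ≈ 0.401.
p = a·p₁ + b·p₂ ≈ (0.739, 0.353, 0.573); φ = arcsin(p_z) ≈ 34.98°, λ = atan2(p_y, p_x) ≈ 25.52°.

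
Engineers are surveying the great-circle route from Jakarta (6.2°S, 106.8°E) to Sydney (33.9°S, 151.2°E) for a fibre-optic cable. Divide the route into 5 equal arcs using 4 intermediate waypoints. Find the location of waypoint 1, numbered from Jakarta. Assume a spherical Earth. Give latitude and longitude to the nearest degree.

Write both endpoints as unit vectors p₁, p₂ with components (cos φ cos λ, cos φ sin λ, sin φ).
The central angle between the endpoints is δ = arccos(p₁·p₂) ≈ 0.863 rad (49.5°).
Interpolate at f = 1/5 with slerp weights a = sin((1−f)δ)/sin δ ≈ 0.838, b = sin(fδ)/sin δ ≈ 0.226.
p = a·p₁ + b·p₂ ≈ (-0.405, 0.888, -0.217); φ = arcsin(p_z) ≈ -12.51°, λ = atan2(p_y, p_x) ≈ 114.53°.

≈ (13°S, 115°E)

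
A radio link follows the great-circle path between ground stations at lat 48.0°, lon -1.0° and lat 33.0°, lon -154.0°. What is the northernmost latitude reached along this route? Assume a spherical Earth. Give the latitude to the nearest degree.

≈ 75°

The great circle lies in the plane with unit normal n̂ = (p₁ × p₂)/|p₁ × p₂|.
Here n̂_z ≈ -0.256; the vertex latitude is φ_max = arccos|n̂_z| ≈ 75.2°.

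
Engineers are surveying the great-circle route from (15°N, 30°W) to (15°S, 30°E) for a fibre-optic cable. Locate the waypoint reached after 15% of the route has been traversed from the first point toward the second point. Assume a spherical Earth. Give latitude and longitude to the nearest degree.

≈ (11°N, 21°W)

From cos δ = sin φ₁ sin φ₂ + cos φ₁ cos φ₂ cos Δλ, the central angle is δ ≈ 1.160 rad (66.5°).
Interpolate at f = 0.15 with slerp weights a = sin((1−f)δ)/sin δ ≈ 0.909, b = sin(fδ)/sin δ ≈ 0.189.
p = a·p₁ + b·p₂ ≈ (0.919, -0.348, 0.187); φ = arcsin(p_z) ≈ 10.75°, λ = atan2(p_y, p_x) ≈ -20.75°.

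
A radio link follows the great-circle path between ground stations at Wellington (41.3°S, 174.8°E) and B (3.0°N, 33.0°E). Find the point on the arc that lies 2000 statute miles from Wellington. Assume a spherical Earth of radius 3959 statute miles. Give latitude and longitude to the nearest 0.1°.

The haversine formula gives a central angle δ ≈ 2.245 rad (128.6°) between the endpoints. The total great-circle distance is δ·R ≈ 2.245 × 3959 ≈ 8887 mi, so the target fraction is f = 2000/8887 ≈ 0.225.
Interpolate at f ≈ 0.225 with slerp weights a = sin((1−f)δ)/sin δ ≈ 1.262, b = sin(fδ)/sin δ ≈ 0.619.
p = a·p₁ + b·p₂ ≈ (-0.425, 0.423, -0.800); φ = arcsin(p_z) ≈ -53.16°, λ = atan2(p_y, p_x) ≈ 135.16°.

≈ (53.2°S, 135.2°E)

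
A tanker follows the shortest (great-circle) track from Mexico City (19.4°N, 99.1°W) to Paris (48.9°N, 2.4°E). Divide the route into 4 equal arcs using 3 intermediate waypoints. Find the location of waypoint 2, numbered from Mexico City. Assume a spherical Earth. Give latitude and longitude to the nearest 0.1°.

≈ 46.3°N, 60.7°W

Write both endpoints as unit vectors p₁, p₂ with components (cos φ cos λ, cos φ sin λ, sin φ).
The central angle between the endpoints is δ = arccos(p₁·p₂) ≈ 1.444 rad (82.7°).
Interpolate at f = 2/4 with slerp weights a = sin((1−f)δ)/sin δ ≈ 0.666, b = sin(fδ)/sin δ ≈ 0.666.
p = a·p₁ + b·p₂ ≈ (0.338, -0.602, 0.723); φ = arcsin(p_z) ≈ 46.33°, λ = atan2(p_y, p_x) ≈ -60.68°.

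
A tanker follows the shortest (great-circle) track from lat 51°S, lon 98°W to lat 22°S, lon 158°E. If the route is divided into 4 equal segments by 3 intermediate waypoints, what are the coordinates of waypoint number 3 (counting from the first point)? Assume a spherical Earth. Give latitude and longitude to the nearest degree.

From cos δ = sin φ₁ sin φ₂ + cos φ₁ cos φ₂ cos Δλ, the central angle is δ ≈ 1.420 rad (81.4°).
Interpolate at f = 3/4 with slerp weights a = sin((1−f)δ)/sin δ ≈ 0.352, b = sin(fδ)/sin δ ≈ 0.885.
p = a·p₁ + b·p₂ ≈ (-0.792, 0.088, -0.605); φ = arcsin(p_z) ≈ -37.21°, λ = atan2(p_y, p_x) ≈ 173.64°.

≈ lat 37°S, lon 174°E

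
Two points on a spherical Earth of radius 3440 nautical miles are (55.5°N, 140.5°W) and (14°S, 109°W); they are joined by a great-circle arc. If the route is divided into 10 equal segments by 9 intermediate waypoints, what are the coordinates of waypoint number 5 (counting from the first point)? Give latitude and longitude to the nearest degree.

Convert each endpoint to a unit vector on the sphere (x = cos φ cos λ, y = cos φ sin λ, z = sin φ).
The central angle between the endpoints is δ = arccos(p₁·p₂) ≈ 1.298 rad (74.4°).
Interpolate at f = 5/10 with slerp weights a = sin((1−f)δ)/sin δ ≈ 0.628, b = sin(fδ)/sin δ ≈ 0.628.
p = a·p₁ + b·p₂ ≈ (-0.473, -0.802, 0.365); φ = arcsin(p_z) ≈ 21.43°, λ = atan2(p_y, p_x) ≈ -120.51°.

≈ (21°N, 121°W)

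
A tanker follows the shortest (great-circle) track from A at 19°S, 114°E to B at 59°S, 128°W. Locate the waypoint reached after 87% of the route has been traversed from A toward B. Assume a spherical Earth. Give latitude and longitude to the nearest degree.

≈ 64°S, 150°W

Convert each endpoint to a unit vector on the sphere (x = cos φ cos λ, y = cos φ sin λ, z = sin φ).
The central angle between the endpoints is δ = arccos(p₁·p₂) ≈ 1.520 rad (87.1°).
Interpolate at f = 0.87 with slerp weights a = sin((1−f)δ)/sin δ ≈ 0.197, b = sin(fδ)/sin δ ≈ 0.971.
p = a·p₁ + b·p₂ ≈ (-0.383, -0.224, -0.896); φ = arcsin(p_z) ≈ -63.64°, λ = atan2(p_y, p_x) ≈ -149.69°.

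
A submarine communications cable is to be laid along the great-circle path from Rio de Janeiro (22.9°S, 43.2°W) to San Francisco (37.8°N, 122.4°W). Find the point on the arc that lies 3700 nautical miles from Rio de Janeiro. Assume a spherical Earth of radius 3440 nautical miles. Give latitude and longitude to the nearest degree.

From cos δ = sin φ₁ sin φ₂ + cos φ₁ cos φ₂ cos Δλ, the central angle is δ ≈ 1.673 rad (95.9°). The total great-circle distance is δ·R ≈ 1.673 × 3440 ≈ 5755 nmi, so the target fraction is f = 3700/5755 ≈ 0.643.
Interpolate at f ≈ 0.643 with slerp weights a = sin((1−f)δ)/sin δ ≈ 0.566, b = sin(fδ)/sin δ ≈ 0.884.
p = a·p₁ + b·p₂ ≈ (0.005, -0.947, 0.322); φ = arcsin(p_z) ≈ 18.79°, λ = atan2(p_y, p_x) ≈ -89.68°.

≈ (19°N, 90°W)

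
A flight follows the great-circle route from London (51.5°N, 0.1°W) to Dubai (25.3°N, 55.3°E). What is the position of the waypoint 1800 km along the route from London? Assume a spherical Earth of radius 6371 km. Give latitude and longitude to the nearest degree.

≈ (46°N, 23°E)

From cos δ = sin φ₁ sin φ₂ + cos φ₁ cos φ₂ cos Δλ, the central angle is δ ≈ 0.858 rad (49.2°). The total great-circle distance is δ·R ≈ 0.858 × 6371 ≈ 5466 km, so the target fraction is f = 1800/5466 ≈ 0.329.
Interpolate at f ≈ 0.329 with slerp weights a = sin((1−f)δ)/sin δ ≈ 0.719, b = sin(fδ)/sin δ ≈ 0.369.
p = a·p₁ + b·p₂ ≈ (0.637, 0.273, 0.720); φ = arcsin(p_z) ≈ 46.09°, λ = atan2(p_y, p_x) ≈ 23.19°.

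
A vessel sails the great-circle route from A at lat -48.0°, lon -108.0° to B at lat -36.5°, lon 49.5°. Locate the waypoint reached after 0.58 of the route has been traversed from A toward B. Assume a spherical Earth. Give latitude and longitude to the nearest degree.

≈ lat -72°, lon 18°

Convert each endpoint to a unit vector on the sphere (x = cos φ cos λ, y = cos φ sin λ, z = sin φ).
The central angle between the endpoints is δ = arccos(p₁·p₂) ≈ 1.626 rad (93.1°).
Interpolate at f = 0.58 with slerp weights a = sin((1−f)δ)/sin δ ≈ 0.632, b = sin(fδ)/sin δ ≈ 0.810.
p = a·p₁ + b·p₂ ≈ (0.292, 0.093, -0.952); φ = arcsin(p_z) ≈ -72.12°, λ = atan2(p_y, p_x) ≈ 17.69°.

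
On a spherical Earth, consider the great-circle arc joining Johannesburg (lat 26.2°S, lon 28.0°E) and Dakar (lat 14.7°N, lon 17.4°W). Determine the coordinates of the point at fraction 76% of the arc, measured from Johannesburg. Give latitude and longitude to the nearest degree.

Write both endpoints as unit vectors p₁, p₂ with components (cos φ cos λ, cos φ sin λ, sin φ).
The central angle between the endpoints is δ = arccos(p₁·p₂) ≈ 1.050 rad (60.2°).
Interpolate at f = 0.76 with slerp weights a = sin((1−f)δ)/sin δ ≈ 0.287, b = sin(fδ)/sin δ ≈ 0.825.
p = a·p₁ + b·p₂ ≈ (0.990, -0.118, 0.083); φ = arcsin(p_z) ≈ 4.73°, λ = atan2(p_y, p_x) ≈ -6.78°.

≈ lat 5°N, lon 7°W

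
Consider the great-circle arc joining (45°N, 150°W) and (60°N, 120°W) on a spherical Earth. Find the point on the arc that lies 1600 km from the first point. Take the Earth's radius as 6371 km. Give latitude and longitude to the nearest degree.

≈ (55°N, 134°W)

From cos δ = sin φ₁ sin φ₂ + cos φ₁ cos φ₂ cos Δλ, the central angle is δ ≈ 0.406 rad (23.3°). The total great-circle distance is δ·R ≈ 0.406 × 6371 ≈ 2589 km, so the target fraction is f = 1600/2589 ≈ 0.618.
Interpolate at f ≈ 0.618 with slerp weights a = sin((1−f)δ)/sin δ ≈ 0.391, b = sin(fδ)/sin δ ≈ 0.629.
p = a·p₁ + b·p₂ ≈ (-0.397, -0.411, 0.821); φ = arcsin(p_z) ≈ 55.19°, λ = atan2(p_y, p_x) ≈ -134.02°.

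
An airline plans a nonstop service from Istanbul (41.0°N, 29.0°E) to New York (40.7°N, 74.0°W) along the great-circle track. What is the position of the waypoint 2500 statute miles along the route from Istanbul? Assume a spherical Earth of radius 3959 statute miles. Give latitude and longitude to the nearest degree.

≈ 54°N, 22°W

The haversine formula gives a central angle δ ≈ 1.267 rad (72.6°) between the endpoints. The total great-circle distance is δ·R ≈ 1.267 × 3959 ≈ 5016 mi, so the target fraction is f = 2500/5016 ≈ 0.498.
Interpolate at f ≈ 0.498 with slerp weights a = sin((1−f)δ)/sin δ ≈ 0.622, b = sin(fδ)/sin δ ≈ 0.619.
p = a·p₁ + b·p₂ ≈ (0.540, -0.223, 0.812); φ = arcsin(p_z) ≈ 54.25°, λ = atan2(p_y, p_x) ≈ -22.46°.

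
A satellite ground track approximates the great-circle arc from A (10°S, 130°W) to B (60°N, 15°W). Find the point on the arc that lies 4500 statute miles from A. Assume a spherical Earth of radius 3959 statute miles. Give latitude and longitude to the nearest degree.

≈ (45°N, 91°W)

The haversine formula gives a central angle δ ≈ 1.937 rad (111.0°) between the endpoints. The total great-circle distance is δ·R ≈ 1.937 × 3959 ≈ 7670 mi, so the target fraction is f = 4500/7670 ≈ 0.587.
Interpolate at f ≈ 0.587 with slerp weights a = sin((1−f)δ)/sin δ ≈ 0.769, b = sin(fδ)/sin δ ≈ 0.972.
p = a·p₁ + b·p₂ ≈ (-0.017, -0.706, 0.708); φ = arcsin(p_z) ≈ 45.08°, λ = atan2(p_y, p_x) ≈ -91.42°.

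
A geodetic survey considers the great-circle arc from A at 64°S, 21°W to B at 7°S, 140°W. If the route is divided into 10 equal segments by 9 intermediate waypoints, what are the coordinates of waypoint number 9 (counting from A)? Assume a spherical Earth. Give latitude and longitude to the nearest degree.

The haversine formula gives a central angle δ ≈ 1.672 rad (95.8°) between the endpoints.
Interpolate at f = 9/10 with slerp weights a = sin((1−f)δ)/sin δ ≈ 0.167, b = sin(fδ)/sin δ ≈ 1.003.
p = a·p₁ + b·p₂ ≈ (-0.694, -0.666, -0.273); φ = arcsin(p_z) ≈ -15.82°, λ = atan2(p_y, p_x) ≈ -136.18°.

≈ 16°S, 136°W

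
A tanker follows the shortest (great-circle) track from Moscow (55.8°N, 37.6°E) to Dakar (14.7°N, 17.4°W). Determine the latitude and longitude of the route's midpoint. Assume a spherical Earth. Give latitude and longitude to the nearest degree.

≈ (38°N, 2°E)

Convert each endpoint to a unit vector on the sphere (x = cos φ cos λ, y = cos φ sin λ, z = sin φ).
The central angle between the endpoints is δ = arccos(p₁·p₂) ≈ 1.022 rad (58.6°).
Interpolate at f = 1/2 with slerp weights a = sin((1−f)δ)/sin δ ≈ 0.573, b = sin(fδ)/sin δ ≈ 0.573.
p = a·p₁ + b·p₂ ≈ (0.784, 0.031, 0.620); φ = arcsin(p_z) ≈ 38.28°, λ = atan2(p_y, p_x) ≈ 2.25°.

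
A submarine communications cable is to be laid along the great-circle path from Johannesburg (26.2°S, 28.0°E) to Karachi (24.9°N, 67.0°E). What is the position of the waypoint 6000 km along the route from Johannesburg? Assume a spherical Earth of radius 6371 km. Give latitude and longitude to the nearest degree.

Write both endpoints as unit vectors p₁, p₂ with components (cos φ cos λ, cos φ sin λ, sin φ).
The central angle between the endpoints is δ = arccos(p₁·p₂) ≈ 1.108 rad (63.5°). The total great-circle distance is δ·R ≈ 1.108 × 6371 ≈ 7058 km, so the target fraction is f = 6000/7058 ≈ 0.850.
Interpolate at f ≈ 0.850 with slerp weights a = sin((1−f)δ)/sin δ ≈ 0.185, b = sin(fδ)/sin δ ≈ 0.904.
p = a·p₁ + b·p₂ ≈ (0.467, 0.832, 0.299); φ = arcsin(p_z) ≈ 17.39°, λ = atan2(p_y, p_x) ≈ 60.72°.

≈ 17°N, 61°E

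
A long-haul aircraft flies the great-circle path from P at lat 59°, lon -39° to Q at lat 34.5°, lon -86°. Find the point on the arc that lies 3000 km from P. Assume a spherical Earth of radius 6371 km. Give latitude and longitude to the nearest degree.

≈ lat 44°, lon -76°

Write both endpoints as unit vectors p₁, p₂ with components (cos φ cos λ, cos φ sin λ, sin φ).
The central angle between the endpoints is δ = arccos(p₁·p₂) ≈ 0.684 rad (39.2°). The total great-circle distance is δ·R ≈ 0.684 × 6371 ≈ 4358 km, so the target fraction is f = 3000/4358 ≈ 0.688.
Interpolate at f ≈ 0.688 with slerp weights a = sin((1−f)δ)/sin δ ≈ 0.335, b = sin(fδ)/sin δ ≈ 0.718.
p = a·p₁ + b·p₂ ≈ (0.175, -0.699, 0.694); φ = arcsin(p_z) ≈ 43.92°, λ = atan2(p_y, p_x) ≈ -75.92°.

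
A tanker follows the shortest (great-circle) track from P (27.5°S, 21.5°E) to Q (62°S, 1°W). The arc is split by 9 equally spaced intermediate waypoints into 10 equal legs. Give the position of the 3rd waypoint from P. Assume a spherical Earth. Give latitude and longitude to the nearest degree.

≈ (38°S, 17°E)

Convert each endpoint to a unit vector on the sphere (x = cos φ cos λ, y = cos φ sin λ, z = sin φ).
The central angle between the endpoints is δ = arccos(p₁·p₂) ≈ 0.656 rad (37.6°).
Interpolate at f = 3/10 with slerp weights a = sin((1−f)δ)/sin δ ≈ 0.727, b = sin(fδ)/sin δ ≈ 0.321.
p = a·p₁ + b·p₂ ≈ (0.750, 0.234, -0.619); φ = arcsin(p_z) ≈ -38.21°, λ = atan2(p_y, p_x) ≈ 17.30°.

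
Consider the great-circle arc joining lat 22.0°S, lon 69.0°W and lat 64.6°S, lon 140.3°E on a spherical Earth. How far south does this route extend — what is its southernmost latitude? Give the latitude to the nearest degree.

The great circle lies in the plane with unit normal n̂ = (p₁ × p₂)/|p₁ × p₂|.
Here n̂_z ≈ -0.195; the vertex latitude is φ_max = arccos|n̂_z| ≈ 78.8°.

≈ 79°S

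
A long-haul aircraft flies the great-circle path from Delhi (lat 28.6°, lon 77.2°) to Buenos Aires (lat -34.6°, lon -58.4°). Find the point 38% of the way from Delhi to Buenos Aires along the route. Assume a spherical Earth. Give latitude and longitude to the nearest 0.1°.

The haversine formula gives a central angle δ ≈ 2.479 rad (142.0°) between the endpoints.
Interpolate at f = 0.38 with slerp weights a = sin((1−f)δ)/sin δ ≈ 1.624, b = sin(fδ)/sin δ ≈ 1.314.
p = a·p₁ + b·p₂ ≈ (0.883, 0.469, 0.031); φ = arcsin(p_z) ≈ 1.79°, λ = atan2(p_y, p_x) ≈ 27.99°.

≈ lat 1.8°, lon 28.0°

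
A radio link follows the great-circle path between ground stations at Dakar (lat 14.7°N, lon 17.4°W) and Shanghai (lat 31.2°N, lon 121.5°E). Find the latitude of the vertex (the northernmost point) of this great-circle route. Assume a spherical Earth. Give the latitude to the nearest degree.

≈ 51°N

The great circle lies in the plane with unit normal n̂ = (p₁ × p₂)/|p₁ × p₂|.
Here n̂_z ≈ +0.625; the vertex latitude is φ_max = arccos|n̂_z| ≈ 51.3°.
Check via Clairaut: cos φ_max = |cos φ₁| · sin C = cos(14.7°)·sin(40.2°) ≈ 0.625, again giving ≈ 51.3°.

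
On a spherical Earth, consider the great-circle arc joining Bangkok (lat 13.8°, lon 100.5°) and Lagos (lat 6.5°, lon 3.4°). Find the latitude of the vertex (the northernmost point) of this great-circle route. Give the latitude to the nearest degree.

The great circle lies in the plane with unit normal n̂ = (p₁ × p₂)/|p₁ × p₂|.
Here n̂_z ≈ -0.962; the vertex latitude is φ_max = arccos|n̂_z| ≈ 15.9°.
Check via Clairaut: cos φ_max = |cos φ₁| · sin C = cos(13.8°)·sin(82.0°) ≈ 0.962, again giving ≈ 15.9°.

≈ 16°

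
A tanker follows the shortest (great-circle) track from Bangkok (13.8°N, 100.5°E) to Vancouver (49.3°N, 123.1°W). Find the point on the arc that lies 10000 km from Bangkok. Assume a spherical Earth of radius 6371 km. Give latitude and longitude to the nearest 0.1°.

The haversine formula gives a central angle δ ≈ 1.852 rad (106.1°) between the endpoints. The total great-circle distance is δ·R ≈ 1.852 × 6371 ≈ 11801 km, so the target fraction is f = 10000/11801 ≈ 0.847.
Interpolate at f ≈ 0.847 with slerp weights a = sin((1−f)δ)/sin δ ≈ 0.290, b = sin(fδ)/sin δ ≈ 1.041.
p = a·p₁ + b·p₂ ≈ (-0.422, -0.291, 0.858); φ = arcsin(p_z) ≈ 59.14°, λ = atan2(p_y, p_x) ≈ -145.38°.

≈ 59.1°N, 145.4°W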